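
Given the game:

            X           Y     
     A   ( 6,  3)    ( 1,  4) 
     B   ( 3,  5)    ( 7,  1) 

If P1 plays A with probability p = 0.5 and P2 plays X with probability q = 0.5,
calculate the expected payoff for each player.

E[P1] = 4.25, E[P2] = 3.25

Work:
E[P1] = p·q·π₁(A,X) + p·(1-q)·π₁(A,Y) + (1-p)·q·π₁(B,X) + (1-p)·(1-q)·π₁(B,Y)
= 0.5·0.5·6 + 0.5·0.5·1 + 0.5·0.5·3 + 0.5·0.5·7
= 4.25

E[P2] = 3.25 (similar calculation)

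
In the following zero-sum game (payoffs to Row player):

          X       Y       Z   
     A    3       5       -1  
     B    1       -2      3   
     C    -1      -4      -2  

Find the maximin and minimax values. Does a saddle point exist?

Maximin = -1, Minimax = 3, Saddle: False

Work:
Row minimums: [-1, -2, -4] → maximin = -1
Column maximums: [3, 5, 3] → minimax = 3
No saddle point (maximin ≠ minimax). Mixed strategy needed.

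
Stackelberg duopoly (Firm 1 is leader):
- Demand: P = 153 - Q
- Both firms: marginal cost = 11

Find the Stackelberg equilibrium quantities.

q₁* (leader) = 71.0, q₂* (follower) = 35.5

Work:
Follower's reaction: q₂ = (a - c - q₁)/2
Leader substitutes: π₁ = q₁·(a - q₁ - (a-c-q₁)/2 - c)
FOC: q₁* = (153 - 11)/2 = 71.00
Then: q₂* = (153 - 11 - 71.0)/2 = 35.50
Leader has first-mover advantage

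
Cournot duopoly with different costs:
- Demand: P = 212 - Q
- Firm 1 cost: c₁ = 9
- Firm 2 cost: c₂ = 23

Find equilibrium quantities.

q₁* = 72.33, q₂* = 58.33

Work:
Reaction: q₁ = (212 - 9 - q₂)/2
Reaction: q₂ = (212 - 23 - q₁)/2
Solve simultaneously:
q₁* = (212 - 2×9 + 23)/3 = 72.33
q₂* = (212 - 2×23 + 9)/3 = 58.33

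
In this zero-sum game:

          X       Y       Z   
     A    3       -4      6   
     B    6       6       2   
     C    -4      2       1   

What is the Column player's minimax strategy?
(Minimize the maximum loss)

Column should play X or Y or Z (all achieve the minimum), value = 6

Work:
Column player minimizes Row's maximum payoff:
Column X: max payoff to Row = 6
Column Y: max payoff to Row = 6
Column Z: max payoff to Row = 6
Minimum is 6, achieved by columns X, Y, Z (tied).
Each of X or Y or Z is a minimax strategy.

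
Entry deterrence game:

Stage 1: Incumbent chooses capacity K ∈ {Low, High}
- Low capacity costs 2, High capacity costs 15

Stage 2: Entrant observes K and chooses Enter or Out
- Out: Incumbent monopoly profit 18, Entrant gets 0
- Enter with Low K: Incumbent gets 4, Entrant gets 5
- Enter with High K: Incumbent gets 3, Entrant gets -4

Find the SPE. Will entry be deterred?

SPE: (High, Enter|Low, Out|High); Entry deterred. Incumbent net profit = 3

Work:
After Low K: Entrant enters (5 > 0)
After High K: Entrant stays out (-4 < 0)
Incumbent: Low → 4−2=2, High → 18−15=3
Incumbent chooses High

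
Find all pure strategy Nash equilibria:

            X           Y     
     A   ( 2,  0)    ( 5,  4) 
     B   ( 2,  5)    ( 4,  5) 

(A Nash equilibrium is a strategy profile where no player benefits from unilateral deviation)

Nash equilibrium: (A, Y), (B, X)

Work:
Best responses:
  P1 vs X: payoffs [2, 2] → best response A/B (payoff 2)
  P1 vs Y: payoffs [5, 4] → best response A (payoff 5)
  P2 vs A: payoffs [0, 4] → best response Y (payoff 4)
  P2 vs B: payoffs [5, 5] → best response X/Y (payoff 5)
Mutual best responses: (A,Y), (B,X) → Nash equilibria.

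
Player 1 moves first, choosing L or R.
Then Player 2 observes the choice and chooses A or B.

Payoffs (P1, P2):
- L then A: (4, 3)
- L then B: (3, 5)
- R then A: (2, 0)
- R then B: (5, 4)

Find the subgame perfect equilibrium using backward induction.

P1 plays R, P2 plays B after L and B after R; Payoff (5, 4)

Work:
Backward induction:
After L: P2 chooses B → P1 gets 3
After R: P2 chooses B → P1 gets 5
P1 chooses R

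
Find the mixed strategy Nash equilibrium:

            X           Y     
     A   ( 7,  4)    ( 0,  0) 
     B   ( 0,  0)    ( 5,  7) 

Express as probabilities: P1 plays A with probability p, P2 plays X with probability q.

p = 0.6364, q = 0.4167

Work:
Find probabilities that make opponent indifferent:
P2 chooses q to make P1 indifferent between A and B
P1 chooses p to make P2 indifferent between X and Y
Mixed NE: P1 plays (A: 0.6364, B: 0.3636), P2 plays (X: 0.4167, Y: 0.5833)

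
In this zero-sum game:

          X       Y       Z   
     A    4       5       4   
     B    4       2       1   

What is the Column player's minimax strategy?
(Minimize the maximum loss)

Column should play X or Z (all achieve the minimum), value = 4

Work:
Column player minimizes Row's maximum payoff:
Column X: max payoff to Row = 4
Column Y: max payoff to Row = 5
Column Z: max payoff to Row = 4
Minimum is 4, achieved by columns X, Z (tied).
Each of X or Z is a minimax strategy.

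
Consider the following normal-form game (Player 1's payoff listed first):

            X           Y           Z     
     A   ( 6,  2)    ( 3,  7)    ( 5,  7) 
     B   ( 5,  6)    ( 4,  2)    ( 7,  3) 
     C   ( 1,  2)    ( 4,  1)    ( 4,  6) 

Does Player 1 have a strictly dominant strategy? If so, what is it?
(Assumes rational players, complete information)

No strictly dominant strategy exists for Player 1

Work:
A strategy strictly dominates another if it gives a strictly higher payoff against every opponent action. Compare each pair of P1's strategies column-by-column:
  A vs B: [6 vs 5, 3 vs 4, 5 vs 7] → A does not strictly dominate B (column Y: 3 ≤ 4)
  A vs C: [6 vs 1, 3 vs 4, 5 vs 4] → A does not strictly dominate C (column Y: 3 ≤ 4)
  B vs A: [5 vs 6, 4 vs 3, 7 vs 5] → B does not strictly dominate A (column X: 5 ≤ 6)
  B vs C: [5 vs 1, 4 vs 4, 7 vs 4] → B does not strictly dominate C (column Y: 4 ≤ 4)
  C vs A: [1 vs 6, 4 vs 3, 4 vs 5] → C does not strictly dominate A (column X: 1 ≤ 6)
  C vs B: [1 vs 5, 4 vs 4, 4 vs 7] → C does not strictly dominate B (column X: 1 ≤ 5)
No single strategy strictly dominates all others → no strictly dominant strategy.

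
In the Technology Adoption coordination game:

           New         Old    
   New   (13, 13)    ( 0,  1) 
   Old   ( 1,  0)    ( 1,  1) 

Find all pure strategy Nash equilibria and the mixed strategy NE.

Pure NE: (New, New) and (Old, Old); Mixed NE: p = 0.0769, q = 0.0769

Work:
Check pure NE:
(New, New): (13, 13) - no unilateral deviation beneficial
(Old, Old): (1, 1) - no unilateral deviation beneficial
Mixed NE: P1 plays New with p = 0.0769, P2 plays New with q = 0.0769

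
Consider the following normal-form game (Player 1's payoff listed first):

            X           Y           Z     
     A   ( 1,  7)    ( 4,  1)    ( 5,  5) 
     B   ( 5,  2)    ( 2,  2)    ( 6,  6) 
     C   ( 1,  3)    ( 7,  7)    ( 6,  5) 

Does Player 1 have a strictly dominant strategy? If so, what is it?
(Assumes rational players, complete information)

No strictly dominant strategy exists for Player 1

Work:
A strategy strictly dominates another if it gives a strictly higher payoff against every opponent action. Compare each pair of P1's strategies column-by-column:
  A vs B: [1 vs 5, 4 vs 2, 5 vs 6] → A does not strictly dominate B (column X: 1 ≤ 5)
  A vs C: [1 vs 1, 4 vs 7, 5 vs 6] → A does not strictly dominate C (column X: 1 ≤ 1)
  B vs A: [5 vs 1, 2 vs 4, 6 vs 5] → B does not strictly dominate A (column Y: 2 ≤ 4)
  B vs C: [5 vs 1, 2 vs 7, 6 vs 6] → B does not strictly dominate C (column Y: 2 ≤ 7)
  C vs A: [1 vs 1, 7 vs 4, 6 vs 5] → C does not strictly dominate A (column X: 1 ≤ 1)
  C vs B: [1 vs 5, 7 vs 2, 6 vs 6] → C does not strictly dominate B (column X: 1 ≤ 5)
No single strategy strictly dominates all others → no strictly dominant strategy.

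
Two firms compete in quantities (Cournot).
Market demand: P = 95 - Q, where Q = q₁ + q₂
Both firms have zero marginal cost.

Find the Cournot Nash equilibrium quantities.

q₁* = q₂* = 31.67; P* = 31.67

Work:
Profit: π_i = P·q_i = (a - q_i - q_j)·q_i
FOC: ∂π_i/∂q_i = a - 2q_i - q_j = 0
Reaction function: q_i = (95 - q_j)/2
Symmetry: q* = 95/3 = 31.67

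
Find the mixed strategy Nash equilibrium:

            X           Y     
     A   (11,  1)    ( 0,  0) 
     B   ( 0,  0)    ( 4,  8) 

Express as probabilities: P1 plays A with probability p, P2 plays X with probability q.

p = 0.8889, q = 0.2667

Work:
Find probabilities that make opponent indifferent:
P2 chooses q to make P1 indifferent between A and B
P1 chooses p to make P2 indifferent between X and Y
Mixed NE: P1 plays (A: 0.8889, B: 0.1111), P2 plays (X: 0.2667, Y: 0.7333)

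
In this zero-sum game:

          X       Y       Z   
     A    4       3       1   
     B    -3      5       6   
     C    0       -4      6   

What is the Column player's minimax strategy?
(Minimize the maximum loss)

Column should play X, value = 4

Work:
Column player minimizes Row's maximum payoff:
Column X: max payoff to Row = 4
Column Y: max payoff to Row = 5
Column Z: max payoff to Row = 6
Minimum is 4, achieved by column X.
Minimax strategy: X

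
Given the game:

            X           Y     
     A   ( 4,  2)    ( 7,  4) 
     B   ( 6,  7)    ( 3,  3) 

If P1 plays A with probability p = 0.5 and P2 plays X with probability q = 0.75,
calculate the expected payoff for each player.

E[P1] = 5.0, E[P2] = 4.25

Work:
E[P1] = p·q·π₁(A,X) + p·(1-q)·π₁(A,Y) + (1-p)·q·π₁(B,X) + (1-p)·(1-q)·π₁(B,Y)
= 0.5·0.75·4 + 0.5·0.25·7 + 0.5·0.75·6 + 0.5·0.25·3
= 5.0

E[P2] = 4.25 (similar calculation)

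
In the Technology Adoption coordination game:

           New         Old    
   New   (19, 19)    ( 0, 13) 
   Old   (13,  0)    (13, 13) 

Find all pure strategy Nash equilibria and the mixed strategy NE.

Pure NE: (New, New) and (Old, Old); Mixed NE: p = 0.6842, q = 0.6842

Work:
Check pure NE:
(New, New): (19, 19) - no unilateral deviation beneficial
(Old, Old): (13, 13) - no unilateral deviation beneficial
Mixed NE: P1 plays New with p = 0.6842, P2 plays New with q = 0.6842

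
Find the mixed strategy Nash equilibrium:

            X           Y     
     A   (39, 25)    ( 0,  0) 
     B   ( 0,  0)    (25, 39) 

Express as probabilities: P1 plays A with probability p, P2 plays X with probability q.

p = 0.6094, q = 0.3906

Work:
Find probabilities that make opponent indifferent:
P2 chooses q to make P1 indifferent between A and B
P1 chooses p to make P2 indifferent between X and Y
Mixed NE: P1 plays (A: 0.6094, B: 0.3906), P2 plays (X: 0.3906, Y: 0.6094)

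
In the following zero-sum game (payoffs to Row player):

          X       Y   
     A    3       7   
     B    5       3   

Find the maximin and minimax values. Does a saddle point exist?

Maximin = 3, Minimax = 5, Saddle: False

Work:
Row minimums: [3, 3] → maximin = 3
Column maximums: [5, 7] → minimax = 5
No saddle point (maximin ≠ minimax). Mixed strategy needed.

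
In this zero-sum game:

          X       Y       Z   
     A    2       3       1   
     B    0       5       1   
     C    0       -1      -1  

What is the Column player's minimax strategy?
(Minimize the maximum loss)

Column should play Z, value = 1

Work:
Column player minimizes Row's maximum payoff:
Column X: max payoff to Row = 2
Column Y: max payoff to Row = 5
Column Z: max payoff to Row = 1
Minimum is 1, achieved by column Z.
Minimax strategy: Z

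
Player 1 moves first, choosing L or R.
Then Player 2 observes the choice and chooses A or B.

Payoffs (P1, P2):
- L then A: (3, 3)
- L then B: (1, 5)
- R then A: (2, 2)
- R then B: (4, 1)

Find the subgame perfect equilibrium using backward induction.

P1 plays R, P2 plays B after L and A after R; Payoff (2, 2)

Work:
Backward induction:
After L: P2 chooses B → P1 gets 1
After R: P2 chooses A → P1 gets 2
P1 chooses R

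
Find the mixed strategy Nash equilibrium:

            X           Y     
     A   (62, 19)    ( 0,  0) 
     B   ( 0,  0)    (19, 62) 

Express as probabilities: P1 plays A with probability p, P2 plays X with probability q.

p = 0.7654, q = 0.2346

Work:
Find probabilities that make opponent indifferent:
P2 chooses q to make P1 indifferent between A and B
P1 chooses p to make P2 indifferent between X and Y
Mixed NE: P1 plays (A: 0.7654, B: 0.2346), P2 plays (X: 0.2346, Y: 0.7654)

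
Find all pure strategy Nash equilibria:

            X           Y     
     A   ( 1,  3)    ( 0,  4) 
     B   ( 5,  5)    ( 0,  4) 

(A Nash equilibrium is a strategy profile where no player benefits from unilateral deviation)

Nash equilibrium: (A, Y), (B, X)

Work:
Best responses:
  P1 vs X: payoffs [1, 5] → best response B (payoff 5)
  P1 vs Y: payoffs [0, 0] → best response A/B (payoff 0)
  P2 vs A: payoffs [3, 4] → best response Y (payoff 4)
  P2 vs B: payoffs [5, 4] → best response X (payoff 5)
Mutual best responses: (A,Y), (B,X) → Nash equilibria.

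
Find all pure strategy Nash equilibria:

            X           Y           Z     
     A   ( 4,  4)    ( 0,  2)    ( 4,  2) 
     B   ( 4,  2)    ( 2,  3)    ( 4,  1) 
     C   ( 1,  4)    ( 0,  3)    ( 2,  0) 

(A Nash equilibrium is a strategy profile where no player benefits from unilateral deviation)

Nash equilibrium: (A, X), (B, Y)

Work:
Best responses:
  P1 vs X: payoffs [4, 4, 1] → best response A/B (payoff 4)
  P1 vs Y: payoffs [0, 2, 0] → best response B (payoff 2)
  P1 vs Z: payoffs [4, 4, 2] → best response A/B (payoff 4)
  P2 vs A: payoffs [4, 2, 2] → best response X (payoff 4)
  P2 vs B: payoffs [2, 3, 1] → best response Y (payoff 3)
  P2 vs C: payoffs [4, 3, 0] → best response X (payoff 4)
Mutual best responses: (A,X), (B,Y) → Nash equilibria.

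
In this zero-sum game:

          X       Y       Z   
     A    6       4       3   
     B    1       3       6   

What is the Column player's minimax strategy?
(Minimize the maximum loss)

Column should play Y, value = 4

Work:
Column player minimizes Row's maximum payoff:
Column X: max payoff to Row = 6
Column Y: max payoff to Row = 4
Column Z: max payoff to Row = 6
Minimum is 4, achieved by column Y.
Minimax strategy: Y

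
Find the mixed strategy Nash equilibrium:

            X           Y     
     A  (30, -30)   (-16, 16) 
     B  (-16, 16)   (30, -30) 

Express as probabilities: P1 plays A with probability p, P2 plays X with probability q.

p = 0.5, q = 0.5

Work:
Find probabilities that make opponent indifferent:
P2 chooses q to make P1 indifferent between A and B
P1 chooses p to make P2 indifferent between X and Y
Mixed NE: P1 plays (A: 0.5, B: 0.5), P2 plays (X: 0.5, Y: 0.5)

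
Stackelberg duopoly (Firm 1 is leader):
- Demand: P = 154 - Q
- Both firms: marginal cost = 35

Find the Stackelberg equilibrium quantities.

q₁* (leader) = 59.5, q₂* (follower) = 29.75

Work:
Follower's reaction: q₂ = (a - c - q₁)/2
Leader substitutes: π₁ = q₁·(a - q₁ - (a-c-q₁)/2 - c)
FOC: q₁* = (154 - 35)/2 = 59.50
Then: q₂* = (154 - 35 - 59.5)/2 = 29.75
Leader has first-mover advantage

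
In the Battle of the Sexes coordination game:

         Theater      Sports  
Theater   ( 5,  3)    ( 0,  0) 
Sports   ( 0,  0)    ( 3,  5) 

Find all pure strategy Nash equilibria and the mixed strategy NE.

Pure NE: (Theater, Theater) and (Sports, Sports); Mixed NE: p = 0.625, q = 0.375

Work:
Check pure NE:
(Theater, Theater): (5, 3) - no unilateral deviation beneficial
(Sports, Sports): (3, 5) - no unilateral deviation beneficial
Mixed NE: P1 plays Theater with p = 0.625, P2 plays Theater with q = 0.375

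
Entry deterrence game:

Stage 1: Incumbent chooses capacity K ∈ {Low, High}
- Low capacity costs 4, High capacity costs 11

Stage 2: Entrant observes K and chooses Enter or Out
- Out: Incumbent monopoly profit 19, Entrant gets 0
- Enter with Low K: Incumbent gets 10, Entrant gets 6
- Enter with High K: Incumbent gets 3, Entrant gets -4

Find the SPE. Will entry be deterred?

SPE: (High, Enter|Low, Out|High); Entry deterred. Incumbent net profit = 8

Work:
After Low K: Entrant enters (6 > 0)
After High K: Entrant stays out (-4 < 0)
Incumbent: Low → 10−4=6, High → 19−11=8
Incumbent chooses High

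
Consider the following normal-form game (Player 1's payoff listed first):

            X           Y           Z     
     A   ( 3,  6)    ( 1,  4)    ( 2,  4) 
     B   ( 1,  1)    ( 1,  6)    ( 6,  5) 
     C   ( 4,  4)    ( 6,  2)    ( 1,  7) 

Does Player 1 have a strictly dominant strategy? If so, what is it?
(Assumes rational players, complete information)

No strictly dominant strategy exists for Player 1

Work:
A strategy strictly dominates another if it gives a strictly higher payoff against every opponent action. Compare each pair of P1's strategies column-by-column:
  A vs B: [3 vs 1, 1 vs 1, 2 vs 6] → A does not strictly dominate B (column Y: 1 ≤ 1)
  A vs C: [3 vs 4, 1 vs 6, 2 vs 1] → A does not strictly dominate C (column X: 3 ≤ 4)
  B vs A: [1 vs 3, 1 vs 1, 6 vs 2] → B does not strictly dominate A (column X: 1 ≤ 3)
  B vs C: [1 vs 4, 1 vs 6, 6 vs 1] → B does not strictly dominate C (column X: 1 ≤ 4)
  C vs A: [4 vs 3, 6 vs 1, 1 vs 2] → C does not strictly dominate A (column Z: 1 ≤ 2)
  C vs B: [4 vs 1, 6 vs 1, 1 vs 6] → C does not strictly dominate B (column Z: 1 ≤ 6)
No single strategy strictly dominates all others → no strictly dominant strategy.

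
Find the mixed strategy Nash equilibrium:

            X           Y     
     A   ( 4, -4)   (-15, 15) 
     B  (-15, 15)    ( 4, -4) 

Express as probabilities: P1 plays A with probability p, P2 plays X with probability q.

p = 0.5, q = 0.5

Work:
Find probabilities that make opponent indifferent:
P2 chooses q to make P1 indifferent between A and B
P1 chooses p to make P2 indifferent between X and Y
Mixed NE: P1 plays (A: 0.5, B: 0.5), P2 plays (X: 0.5, Y: 0.5)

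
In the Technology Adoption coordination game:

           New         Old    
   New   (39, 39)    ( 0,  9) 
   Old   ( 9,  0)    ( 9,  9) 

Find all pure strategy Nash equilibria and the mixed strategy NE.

Pure NE: (New, New) and (Old, Old); Mixed NE: p = 0.2308, q = 0.2308

Work:
Check pure NE:
(New, New): (39, 39) - no unilateral deviation beneficial
(Old, Old): (9, 9) - no unilateral deviation beneficial
Mixed NE: P1 plays New with p = 0.2308, P2 plays New with q = 0.2308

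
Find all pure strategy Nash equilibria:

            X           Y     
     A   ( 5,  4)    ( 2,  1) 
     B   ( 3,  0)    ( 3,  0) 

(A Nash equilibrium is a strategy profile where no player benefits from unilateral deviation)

Nash equilibrium: (A, X), (B, Y)

Work:
Best responses:
  P1 vs X: payoffs [5, 3] → best response A (payoff 5)
  P1 vs Y: payoffs [2, 3] → best response B (payoff 3)
  P2 vs A: payoffs [4, 1] → best response X (payoff 4)
  P2 vs B: payoffs [0, 0] → best response X/Y (payoff 0)
Mutual best responses: (A,X), (B,Y) → Nash equilibria.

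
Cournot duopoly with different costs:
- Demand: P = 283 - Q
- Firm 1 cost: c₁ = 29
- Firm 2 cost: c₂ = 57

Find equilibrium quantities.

q₁* = 94.0, q₂* = 66.0

Work:
Reaction: q₁ = (283 - 29 - q₂)/2
Reaction: q₂ = (283 - 57 - q₁)/2
Solve simultaneously:
q₁* = (283 - 2×29 + 57)/3 = 94.0
q₂* = (283 - 2×57 + 29)/3 = 66.0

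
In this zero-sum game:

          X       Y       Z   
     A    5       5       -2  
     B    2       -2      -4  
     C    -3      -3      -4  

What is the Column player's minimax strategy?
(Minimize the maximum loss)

Column should play Z, value = -2

Work:
Column player minimizes Row's maximum payoff:
Column X: max payoff to Row = 5
Column Y: max payoff to Row = 5
Column Z: max payoff to Row = -2
Minimum is -2, achieved by column Z.
Minimax strategy: Z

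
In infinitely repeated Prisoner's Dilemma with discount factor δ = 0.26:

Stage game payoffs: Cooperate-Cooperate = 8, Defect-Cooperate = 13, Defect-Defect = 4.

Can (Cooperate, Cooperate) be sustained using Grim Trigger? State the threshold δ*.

δ* = 0.5556; since δ = 0.26 < 0.5556, cooperation cannot be sustained

Work:
For Grim Trigger:
Cooperate forever: 8/(1-δ)
Defect then punished: 13 + 4·δ/(1-δ)
Need: 8/(1-δ) ≥ 13 + 4·δ/(1-δ)
Solving: δ ≥ (T-R)/(T-P) = (13-8)/(13-4) = 0.5556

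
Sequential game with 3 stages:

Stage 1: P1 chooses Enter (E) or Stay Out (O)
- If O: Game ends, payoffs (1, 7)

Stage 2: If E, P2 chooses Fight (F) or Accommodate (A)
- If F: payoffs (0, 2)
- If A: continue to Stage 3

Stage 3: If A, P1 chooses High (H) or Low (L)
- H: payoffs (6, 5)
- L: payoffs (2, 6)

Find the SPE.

SPE: (E, A, H); Outcome (6, 5)

Work:
Stage 3: P1 chooses H (6 vs 2)
Stage 2: P2: F->2, A->5 (anticipating H). Choose A
Stage 1: P1: O->1, E->6 (anticipating A, H). Choose E
SPE path: E -> A -> H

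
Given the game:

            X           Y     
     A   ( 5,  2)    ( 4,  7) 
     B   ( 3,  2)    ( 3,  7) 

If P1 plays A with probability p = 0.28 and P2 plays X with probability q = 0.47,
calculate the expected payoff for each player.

E[P1] = 3.4116, E[P2] = 4.65

Work:
E[P1] = p·q·π₁(A,X) + p·(1-q)·π₁(A,Y) + (1-p)·q·π₁(B,X) + (1-p)·(1-q)·π₁(B,Y)
= 0.28·0.47·5 + 0.28·0.53·4 + 0.72·0.47·3 + 0.72·0.53·3
= 3.4116

E[P2] = 4.65 (similar calculation)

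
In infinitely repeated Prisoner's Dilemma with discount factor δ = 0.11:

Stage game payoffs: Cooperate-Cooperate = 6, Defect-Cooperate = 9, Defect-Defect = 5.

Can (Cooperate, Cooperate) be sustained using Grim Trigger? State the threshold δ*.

δ* = 0.75; since δ = 0.11 < 0.75, cooperation cannot be sustained

Work:
For Grim Trigger:
Cooperate forever: 6/(1-δ)
Defect then punished: 9 + 5·δ/(1-δ)
Need: 6/(1-δ) ≥ 9 + 5·δ/(1-δ)
Solving: δ ≥ (T-R)/(T-P) = (9-6)/(9-5) = 0.75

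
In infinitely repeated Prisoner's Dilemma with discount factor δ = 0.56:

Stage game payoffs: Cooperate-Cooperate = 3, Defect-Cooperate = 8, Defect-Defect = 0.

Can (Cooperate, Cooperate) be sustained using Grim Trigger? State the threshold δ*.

δ* = 0.625; since δ = 0.56 < 0.625, cooperation cannot be sustained

Work:
For Grim Trigger:
Cooperate forever: 3/(1-δ)
Defect then punished: 8 + 0·δ/(1-δ)
Need: 3/(1-δ) ≥ 8 + 0·δ/(1-δ)
Solving: δ ≥ (T-R)/(T-P) = (8-3)/(8-0) = 0.625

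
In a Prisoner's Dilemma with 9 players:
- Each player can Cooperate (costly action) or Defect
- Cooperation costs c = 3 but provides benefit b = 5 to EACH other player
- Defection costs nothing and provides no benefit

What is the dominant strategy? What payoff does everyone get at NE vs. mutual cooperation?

Dominant: Defect; NE payoff = 0; Coop payoff = 37

Work:
Defect dominates (saves cost c = 3, benefit to others is external)
NE: All defect → everyone gets 0
If all cooperate: each receives (8)×5 - 3 = 37
Social dilemma: 37 > 0 but NE gives 0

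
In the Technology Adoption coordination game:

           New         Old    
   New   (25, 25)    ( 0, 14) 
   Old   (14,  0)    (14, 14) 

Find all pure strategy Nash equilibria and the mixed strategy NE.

Pure NE: (New, New) and (Old, Old); Mixed NE: p = 0.56, q = 0.56

Work:
Check pure NE:
(New, New): (25, 25) - no unilateral deviation beneficial
(Old, Old): (14, 14) - no unilateral deviation beneficial
Mixed NE: P1 plays New with p = 0.56, P2 plays New with q = 0.56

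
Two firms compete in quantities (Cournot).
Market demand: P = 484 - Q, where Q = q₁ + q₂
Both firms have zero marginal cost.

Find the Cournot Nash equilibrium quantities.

q₁* = q₂* = 161.33; P* = 161.33

Work:
Profit: π_i = P·q_i = (a - q_i - q_j)·q_i
FOC: ∂π_i/∂q_i = a - 2q_i - q_j = 0
Reaction function: q_i = (484 - q_j)/2
Symmetry: q* = 484/3 = 161.33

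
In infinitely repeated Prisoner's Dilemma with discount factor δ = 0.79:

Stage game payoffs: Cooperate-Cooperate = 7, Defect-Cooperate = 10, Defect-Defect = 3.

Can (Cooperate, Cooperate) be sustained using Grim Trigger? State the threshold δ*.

δ* = 0.4286; since δ = 0.79 ≥ 0.4286, cooperation can be sustained

Work:
For Grim Trigger:
Cooperate forever: 7/(1-δ)
Defect then punished: 10 + 3·δ/(1-δ)
Need: 7/(1-δ) ≥ 10 + 3·δ/(1-δ)
Solving: δ ≥ (T-R)/(T-P) = (10-7)/(10-3) = 0.4286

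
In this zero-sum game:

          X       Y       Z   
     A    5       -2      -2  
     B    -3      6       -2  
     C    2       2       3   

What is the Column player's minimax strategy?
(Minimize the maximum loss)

Column should play Z, value = 3

Work:
Column player minimizes Row's maximum payoff:
Column X: max payoff to Row = 5
Column Y: max payoff to Row = 6
Column Z: max payoff to Row = 3
Minimum is 3, achieved by column Z.
Minimax strategy: Z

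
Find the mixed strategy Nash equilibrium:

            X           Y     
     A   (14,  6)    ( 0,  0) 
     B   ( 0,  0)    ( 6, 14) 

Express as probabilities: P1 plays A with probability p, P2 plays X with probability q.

p = 0.7, q = 0.3

Work:
Find probabilities that make opponent indifferent:
P2 chooses q to make P1 indifferent between A and B
P1 chooses p to make P2 indifferent between X and Y
Mixed NE: P1 plays (A: 0.7, B: 0.3), P2 plays (X: 0.3, Y: 0.7)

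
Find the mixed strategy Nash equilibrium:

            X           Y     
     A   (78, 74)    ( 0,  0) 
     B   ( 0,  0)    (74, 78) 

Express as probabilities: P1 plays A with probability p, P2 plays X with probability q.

p = 0.5132, q = 0.4868

Work:
Find probabilities that make opponent indifferent:
P2 chooses q to make P1 indifferent between A and B
P1 chooses p to make P2 indifferent between X and Y
Mixed NE: P1 plays (A: 0.5132, B: 0.4868), P2 plays (X: 0.4868, Y: 0.5132)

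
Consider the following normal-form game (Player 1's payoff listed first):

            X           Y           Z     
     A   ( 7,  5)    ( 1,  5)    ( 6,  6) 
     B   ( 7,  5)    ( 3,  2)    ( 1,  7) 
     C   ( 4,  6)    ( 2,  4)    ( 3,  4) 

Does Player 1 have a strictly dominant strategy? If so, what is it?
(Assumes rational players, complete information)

No strictly dominant strategy exists for Player 1

Work:
A strategy strictly dominates another if it gives a strictly higher payoff against every opponent action. Compare each pair of P1's strategies column-by-column:
  A vs B: [7 vs 7, 1 vs 3, 6 vs 1] → A does not strictly dominate B (column X: 7 ≤ 7)
  A vs C: [7 vs 4, 1 vs 2, 6 vs 3] → A does not strictly dominate C (column Y: 1 ≤ 2)
  B vs A: [7 vs 7, 3 vs 1, 1 vs 6] → B does not strictly dominate A (column X: 7 ≤ 7)
  B vs C: [7 vs 4, 3 vs 2, 1 vs 3] → B does not strictly dominate C (column Z: 1 ≤ 3)
  C vs A: [4 vs 7, 2 vs 1, 3 vs 6] → C does not strictly dominate A (column X: 4 ≤ 7)
  C vs B: [4 vs 7, 2 vs 3, 3 vs 1] → C does not strictly dominate B (column X: 4 ≤ 7)
No single strategy strictly dominates all others → no strictly dominant strategy.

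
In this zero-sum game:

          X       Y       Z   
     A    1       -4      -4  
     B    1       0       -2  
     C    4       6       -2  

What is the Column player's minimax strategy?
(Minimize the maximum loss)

Column should play Z, value = -2

Work:
Column player minimizes Row's maximum payoff:
Column X: max payoff to Row = 4
Column Y: max payoff to Row = 6
Column Z: max payoff to Row = -2
Minimum is -2, achieved by column Z.
Minimax strategy: Z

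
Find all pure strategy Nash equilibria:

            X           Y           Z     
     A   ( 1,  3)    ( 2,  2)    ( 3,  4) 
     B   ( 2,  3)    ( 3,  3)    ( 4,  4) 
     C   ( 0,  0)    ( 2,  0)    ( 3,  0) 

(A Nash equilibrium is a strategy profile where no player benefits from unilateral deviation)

Nash equilibrium: (B, Z)

Work:
Best responses:
  P1 vs X: payoffs [1, 2, 0] → best response B (payoff 2)
  P1 vs Y: payoffs [2, 3, 2] → best response B (payoff 3)
  P1 vs Z: payoffs [3, 4, 3] → best response B (payoff 4)
  P2 vs A: payoffs [3, 2, 4] → best response Z (payoff 4)
  P2 vs B: payoffs [3, 3, 4] → best response Z (payoff 4)
  P2 vs C: payoffs [0, 0, 0] → best response X/Y/Z (payoff 0)
Mutual best responses: (B,Z) → Nash equilibria.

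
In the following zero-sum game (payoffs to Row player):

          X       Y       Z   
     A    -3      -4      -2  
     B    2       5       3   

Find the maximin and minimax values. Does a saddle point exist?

Maximin = 2, Minimax = 2, Saddle: True

Work:
Row minimums: [-4, 2] → maximin = 2
Column maximums: [2, 5, 3] → minimax = 2
Saddle point exists! Game value = 2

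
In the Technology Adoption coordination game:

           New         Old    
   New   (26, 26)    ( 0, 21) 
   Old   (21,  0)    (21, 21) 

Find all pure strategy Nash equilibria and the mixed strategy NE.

Pure NE: (New, New) and (Old, Old); Mixed NE: p = 0.8077, q = 0.8077

Work:
Check pure NE:
(New, New): (26, 26) - no unilateral deviation beneficial
(Old, Old): (21, 21) - no unilateral deviation beneficial
Mixed NE: P1 plays New with p = 0.8077, P2 plays New with q = 0.8077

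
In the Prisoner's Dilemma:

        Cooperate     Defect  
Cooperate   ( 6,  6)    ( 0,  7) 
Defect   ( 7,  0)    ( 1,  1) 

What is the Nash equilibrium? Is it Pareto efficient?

(Defect, Defect) is NE; not Pareto efficient

Work:
Defect dominates Cooperate for both players:
If P2 cooperates: Defect (7) > Cooperate (6)
If P2 defects: Defect (1) > Cooperate (0)
NE: (Defect, Defect) with payoff (1, 1)
But (Cooperate, Cooperate) = (6, 6) Pareto dominates (1, 1)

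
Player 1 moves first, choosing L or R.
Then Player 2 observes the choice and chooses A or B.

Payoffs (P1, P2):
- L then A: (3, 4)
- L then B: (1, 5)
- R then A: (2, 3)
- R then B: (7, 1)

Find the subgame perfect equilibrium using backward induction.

P1 plays R, P2 plays B after L and A after R; Payoff (2, 3)

Work:
Backward induction:
After L: P2 chooses B → P1 gets 1
After R: P2 chooses A → P1 gets 2
P1 chooses R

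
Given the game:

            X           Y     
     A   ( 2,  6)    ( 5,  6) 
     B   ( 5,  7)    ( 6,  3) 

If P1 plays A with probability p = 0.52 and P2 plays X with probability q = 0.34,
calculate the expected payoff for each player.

E[P1] = 4.7864, E[P2] = 5.2128

Work:
E[P1] = p·q·π₁(A,X) + p·(1-q)·π₁(A,Y) + (1-p)·q·π₁(B,X) + (1-p)·(1-q)·π₁(B,Y)
= 0.52·0.34·2 + 0.52·0.66·5 + 0.48·0.34·5 + 0.48·0.66·6
= 4.7864

E[P2] = 5.2128 (similar calculation)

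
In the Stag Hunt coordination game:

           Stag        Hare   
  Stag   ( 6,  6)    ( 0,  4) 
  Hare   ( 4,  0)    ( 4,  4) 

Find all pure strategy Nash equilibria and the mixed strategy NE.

Pure NE: (Stag, Stag) and (Hare, Hare); Mixed NE: p = 0.6667, q = 0.6667

Work:
Check pure NE:
(Stag, Stag): (6, 6) - no unilateral deviation beneficial
(Hare, Hare): (4, 4) - no unilateral deviation beneficial
Mixed NE: P1 plays Stag with p = 0.6667, P2 plays Stag with q = 0.6667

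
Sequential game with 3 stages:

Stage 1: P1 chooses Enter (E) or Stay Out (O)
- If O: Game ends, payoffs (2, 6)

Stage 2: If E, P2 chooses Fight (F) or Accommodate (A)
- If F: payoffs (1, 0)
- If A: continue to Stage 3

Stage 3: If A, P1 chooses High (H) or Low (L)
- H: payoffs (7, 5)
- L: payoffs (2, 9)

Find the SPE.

SPE: (E, A, H); Outcome (7, 5)

Work:
Stage 3: P1 chooses H (7 vs 2)
Stage 2: P2: F->0, A->5 (anticipating H). Choose A
Stage 1: P1: O->2, E->7 (anticipating A, H). Choose E
SPE path: E -> A -> H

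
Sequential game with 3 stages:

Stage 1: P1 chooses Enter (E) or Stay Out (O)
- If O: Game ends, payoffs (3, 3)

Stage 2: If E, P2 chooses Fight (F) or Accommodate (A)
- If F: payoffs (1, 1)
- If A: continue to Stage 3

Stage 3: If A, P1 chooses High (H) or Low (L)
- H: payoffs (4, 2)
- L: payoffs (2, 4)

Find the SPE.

SPE: (E, A, H); Outcome (4, 2)

Work:
Stage 3: P1 chooses H (4 vs 2)
Stage 2: P2: F->1, A->2 (anticipating H). Choose A
Stage 1: P1: O->3, E->4 (anticipating A, H). Choose E
SPE path: E -> A -> H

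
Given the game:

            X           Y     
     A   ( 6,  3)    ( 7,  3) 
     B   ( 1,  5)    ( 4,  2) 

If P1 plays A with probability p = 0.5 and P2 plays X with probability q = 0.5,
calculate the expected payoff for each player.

E[P1] = 4.5, E[P2] = 3.25

Work:
E[P1] = p·q·π₁(A,X) + p·(1-q)·π₁(A,Y) + (1-p)·q·π₁(B,X) + (1-p)·(1-q)·π₁(B,Y)
= 0.5·0.5·6 + 0.5·0.5·7 + 0.5·0.5·1 + 0.5·0.5·4
= 4.5

E[P2] = 3.25 (similar calculation)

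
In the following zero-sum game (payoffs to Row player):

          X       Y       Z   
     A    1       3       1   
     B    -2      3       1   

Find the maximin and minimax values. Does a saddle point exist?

Maximin = 1, Minimax = 1, Saddle: True

Work:
Row minimums: [1, -2] → maximin = 1
Column maximums: [1, 3, 1] → minimax = 1
Saddle point exists! Game value = 1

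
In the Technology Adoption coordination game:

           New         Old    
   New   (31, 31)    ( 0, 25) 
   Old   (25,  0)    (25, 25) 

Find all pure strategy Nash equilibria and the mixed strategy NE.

Pure NE: (New, New) and (Old, Old); Mixed NE: p = 0.8065, q = 0.8065

Work:
Check pure NE:
(New, New): (31, 31) - no unilateral deviation beneficial
(Old, Old): (25, 25) - no unilateral deviation beneficial
Mixed NE: P1 plays New with p = 0.8065, P2 plays New with q = 0.8065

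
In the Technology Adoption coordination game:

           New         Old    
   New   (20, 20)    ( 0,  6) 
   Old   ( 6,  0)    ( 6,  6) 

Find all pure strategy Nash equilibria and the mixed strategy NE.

Pure NE: (New, New) and (Old, Old); Mixed NE: p = 0.3, q = 0.3

Work:
Check pure NE:
(New, New): (20, 20) - no unilateral deviation beneficial
(Old, Old): (6, 6) - no unilateral deviation beneficial
Mixed NE: P1 plays New with p = 0.3, P2 plays New with q = 0.3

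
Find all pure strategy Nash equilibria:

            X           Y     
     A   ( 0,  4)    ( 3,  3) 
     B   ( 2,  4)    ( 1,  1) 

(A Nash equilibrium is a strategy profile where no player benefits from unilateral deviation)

Nash equilibrium: (B, X)

Work:
Best responses:
  P1 vs X: payoffs [0, 2] → best response B (payoff 2)
  P1 vs Y: payoffs [3, 1] → best response A (payoff 3)
  P2 vs A: payoffs [4, 3] → best response X (payoff 4)
  P2 vs B: payoffs [4, 1] → best response X (payoff 4)
Mutual best responses: (B,X) → Nash equilibria.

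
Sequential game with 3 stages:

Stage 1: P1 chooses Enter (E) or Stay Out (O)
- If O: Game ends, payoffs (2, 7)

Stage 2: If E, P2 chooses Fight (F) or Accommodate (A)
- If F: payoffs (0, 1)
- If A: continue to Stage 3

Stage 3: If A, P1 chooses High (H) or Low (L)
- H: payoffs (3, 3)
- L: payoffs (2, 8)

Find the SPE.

SPE: (E, A, H); Outcome (3, 3)

Work:
Stage 3: P1 chooses H (3 vs 2)
Stage 2: P2: F->1, A->3 (anticipating H). Choose A
Stage 1: P1: O->2, E->3 (anticipating A, H). Choose E
SPE path: E -> A -> H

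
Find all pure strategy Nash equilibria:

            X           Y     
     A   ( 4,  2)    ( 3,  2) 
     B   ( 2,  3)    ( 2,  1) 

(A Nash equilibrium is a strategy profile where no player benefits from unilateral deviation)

Nash equilibrium: (A, X), (A, Y)

Work:
Best responses:
  P1 vs X: payoffs [4, 2] → best response A (payoff 4)
  P1 vs Y: payoffs [3, 2] → best response A (payoff 3)
  P2 vs A: payoffs [2, 2] → best response X/Y (payoff 2)
  P2 vs B: payoffs [3, 1] → best response X (payoff 3)
Mutual best responses: (A,X), (A,Y) → Nash equilibria.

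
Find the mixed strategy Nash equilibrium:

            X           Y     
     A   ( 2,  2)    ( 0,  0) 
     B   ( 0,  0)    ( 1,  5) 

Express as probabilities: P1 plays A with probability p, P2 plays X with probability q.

p = 0.7143, q = 0.3333

Work:
Find probabilities that make opponent indifferent:
P2 chooses q to make P1 indifferent between A and B
P1 chooses p to make P2 indifferent between X and Y
Mixed NE: P1 plays (A: 0.7143, B: 0.2857), P2 plays (X: 0.3333, Y: 0.6667)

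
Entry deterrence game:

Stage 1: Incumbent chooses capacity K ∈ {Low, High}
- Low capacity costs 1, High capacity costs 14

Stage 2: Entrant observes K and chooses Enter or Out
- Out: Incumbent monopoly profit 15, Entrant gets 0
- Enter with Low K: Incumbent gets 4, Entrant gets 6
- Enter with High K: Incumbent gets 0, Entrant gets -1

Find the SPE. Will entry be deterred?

SPE: (Low, Enter|Low, Out|High); Entry not deterred. Incumbent net profit = 3, Entrant gets 6

Work:
After Low K: Entrant enters (6 > 0)
After High K: Entrant stays out (-1 < 0)
Incumbent: Low → 4−1=3, High → 15−14=1
Incumbent chooses Low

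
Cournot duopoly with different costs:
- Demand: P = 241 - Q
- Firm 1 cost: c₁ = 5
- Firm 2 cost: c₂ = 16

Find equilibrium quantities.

q₁* = 82.33, q₂* = 71.33

Work:
Reaction: q₁ = (241 - 5 - q₂)/2
Reaction: q₂ = (241 - 16 - q₁)/2
Solve simultaneously:
q₁* = (241 - 2×5 + 16)/3 = 82.33
q₂* = (241 - 2×16 + 5)/3 = 71.33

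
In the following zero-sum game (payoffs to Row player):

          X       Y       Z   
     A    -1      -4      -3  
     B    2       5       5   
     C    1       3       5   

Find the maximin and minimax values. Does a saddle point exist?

Maximin = 2, Minimax = 2, Saddle: True

Work:
Row minimums: [-4, 2, 1] → maximin = 2
Column maximums: [2, 5, 5] → minimax = 2
Saddle point exists! Game value = 2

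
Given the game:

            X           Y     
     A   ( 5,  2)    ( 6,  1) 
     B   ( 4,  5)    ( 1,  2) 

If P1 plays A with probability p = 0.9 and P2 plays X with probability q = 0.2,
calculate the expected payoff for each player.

E[P1] = 5.38, E[P2] = 1.34

Work:
E[P1] = p·q·π₁(A,X) + p·(1-q)·π₁(A,Y) + (1-p)·q·π₁(B,X) + (1-p)·(1-q)·π₁(B,Y)
= 0.9·0.2·5 + 0.9·0.8·6 + 0.1·0.2·4 + 0.1·0.8·1
= 5.38

E[P2] = 1.34 (similar calculation)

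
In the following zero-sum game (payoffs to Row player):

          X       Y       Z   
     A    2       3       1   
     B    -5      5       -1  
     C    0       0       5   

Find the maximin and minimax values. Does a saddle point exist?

Maximin = 1, Minimax = 2, Saddle: False

Work:
Row minimums: [1, -5, 0] → maximin = 1
Column maximums: [2, 5, 5] → minimax = 2
No saddle point (maximin ≠ minimax). Mixed strategy needed.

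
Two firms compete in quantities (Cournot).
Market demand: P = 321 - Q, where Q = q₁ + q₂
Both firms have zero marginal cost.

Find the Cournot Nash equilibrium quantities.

q₁* = q₂* = 107.0; P* = 107.0

Work:
Profit: π_i = P·q_i = (a - q_i - q_j)·q_i
FOC: ∂π_i/∂q_i = a - 2q_i - q_j = 0
Reaction function: q_i = (321 - q_j)/2
Symmetry: q* = 321/3 = 107.0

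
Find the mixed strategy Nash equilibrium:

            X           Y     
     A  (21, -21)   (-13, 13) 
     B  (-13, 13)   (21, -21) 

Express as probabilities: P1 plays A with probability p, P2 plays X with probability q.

p = 0.5, q = 0.5

Work:
Find probabilities that make opponent indifferent:
P2 chooses q to make P1 indifferent between A and B
P1 chooses p to make P2 indifferent between X and Y
Mixed NE: P1 plays (A: 0.5, B: 0.5), P2 plays (X: 0.5, Y: 0.5)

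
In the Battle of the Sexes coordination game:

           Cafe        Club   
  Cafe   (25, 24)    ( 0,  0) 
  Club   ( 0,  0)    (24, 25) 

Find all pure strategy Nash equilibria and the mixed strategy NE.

Pure NE: (Cafe, Cafe) and (Club, Club); Mixed NE: p = 0.5102, q = 0.4898

Work:
Check pure NE:
(Cafe, Cafe): (25, 24) - no unilateral deviation beneficial
(Club, Club): (24, 25) - no unilateral deviation beneficial
Mixed NE: P1 plays Cafe with p = 0.5102, P2 plays Cafe with q = 0.4898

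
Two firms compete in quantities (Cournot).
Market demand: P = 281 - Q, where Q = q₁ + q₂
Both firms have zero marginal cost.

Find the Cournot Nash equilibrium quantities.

q₁* = q₂* = 93.67; P* = 93.67

Work:
Profit: π_i = P·q_i = (a - q_i - q_j)·q_i
FOC: ∂π_i/∂q_i = a - 2q_i - q_j = 0
Reaction function: q_i = (281 - q_j)/2
Symmetry: q* = 281/3 = 93.67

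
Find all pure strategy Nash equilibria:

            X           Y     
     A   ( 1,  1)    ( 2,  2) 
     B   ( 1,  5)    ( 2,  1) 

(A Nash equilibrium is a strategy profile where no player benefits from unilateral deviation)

Nash equilibrium: (A, Y), (B, X)

Work:
Best responses:
  P1 vs X: payoffs [1, 1] → best response A/B (payoff 1)
  P1 vs Y: payoffs [2, 2] → best response A/B (payoff 2)
  P2 vs A: payoffs [1, 2] → best response Y (payoff 2)
  P2 vs B: payoffs [5, 1] → best response X (payoff 5)
Mutual best responses: (A,Y), (B,X) → Nash equilibria.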